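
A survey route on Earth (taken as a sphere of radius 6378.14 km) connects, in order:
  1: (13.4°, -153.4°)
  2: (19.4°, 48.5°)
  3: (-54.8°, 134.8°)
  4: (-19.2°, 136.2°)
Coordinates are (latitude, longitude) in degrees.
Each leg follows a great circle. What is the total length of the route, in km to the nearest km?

Leg 1→2: central angle 2.4565 rad, distance 15667.8 km.
Leg 2→3: central angle 1.8094 rad, distance 11540.5 km.
Leg 3→4: central angle 0.6216 rad, distance 3964.8 km.
Total: 15667.8 + 11540.5 + 3964.8 ≈ 31173 km.

31173 km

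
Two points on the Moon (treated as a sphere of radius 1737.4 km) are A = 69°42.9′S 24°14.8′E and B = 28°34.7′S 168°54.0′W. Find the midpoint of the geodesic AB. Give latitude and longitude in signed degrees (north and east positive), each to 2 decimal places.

Central angle δ = 1.4180 rad. Interpolating on the sphere with fraction f = 0.5:
P = [sin((1−f)δ)·A + sin(fδ)·B] / sin δ = 0.6587·A + 0.6587·B in Cartesian coordinates,
giving P = (-0.3594, -0.0176, -0.9330), i.e. latitude -68.91°, longitude -177.20°.

-68.91°, -177.20°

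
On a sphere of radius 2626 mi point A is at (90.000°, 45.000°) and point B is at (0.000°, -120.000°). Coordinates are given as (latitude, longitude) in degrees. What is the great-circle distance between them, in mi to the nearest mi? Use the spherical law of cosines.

4125 mi

In radians: φ₁ = 1.5708, φ₂ = 0.0000, Δλ = -165.000° = -2.8798 rad.
cos c = sin φ₁ sin φ₂ + cos φ₁ cos φ₂ cos Δλ = (1.0000)(0.0000) + (0.0000)(1.0000)(-0.9659) = 0.00000,
so c = arccos(0.00000) = 1.57080 rad.
Distance = R·c = 2626 × 1.5708 ≈ 4125 mi.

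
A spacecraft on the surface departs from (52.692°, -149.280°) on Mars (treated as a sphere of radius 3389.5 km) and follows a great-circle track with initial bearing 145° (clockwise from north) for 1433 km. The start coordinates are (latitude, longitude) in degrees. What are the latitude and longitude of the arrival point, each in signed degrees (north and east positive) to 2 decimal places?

31.44°, -133.27°

Angular distance δ = d/R = 1433/3389.5 = 0.42278 rad; initial bearing θ = 2.5307 rad.
sin φ₂ = sin φ₁ cos δ + cos φ₁ sin δ cos θ = (0.7954)(0.9120) + (0.6061)(0.4103)(-0.8192) = 0.5217, so φ₂ = 31.44°.
Δλ = atan2(sin θ sin δ cos φ₁, cos δ − sin φ₁ sin φ₂) = atan2(0.1426, 0.4970) = 16.012°.
λ₂ = -149.280° + 16.012° = -133.27°.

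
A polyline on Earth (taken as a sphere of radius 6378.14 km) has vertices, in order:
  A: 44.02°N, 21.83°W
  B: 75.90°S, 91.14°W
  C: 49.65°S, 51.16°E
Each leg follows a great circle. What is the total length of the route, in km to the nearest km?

20019 km

Leg A→B: central angle 2.2295 rad, distance 14220.0 km.
Leg B→C: central angle 0.9092 rad, distance 5799.3 km.
Total: 14220.0 + 5799.3 ≈ 20019 km.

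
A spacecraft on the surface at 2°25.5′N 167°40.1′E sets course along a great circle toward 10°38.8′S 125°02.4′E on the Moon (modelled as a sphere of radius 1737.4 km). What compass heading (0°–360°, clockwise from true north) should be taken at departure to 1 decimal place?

252.1°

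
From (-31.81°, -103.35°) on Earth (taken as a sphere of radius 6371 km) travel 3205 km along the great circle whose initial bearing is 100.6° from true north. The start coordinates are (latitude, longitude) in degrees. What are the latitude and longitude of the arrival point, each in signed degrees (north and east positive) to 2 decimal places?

Angular distance δ = d/R = 3205/6371 = 0.50306 rad; initial bearing θ = 1.7558 rad.
sin φ₂ = sin φ₁ cos δ + cos φ₁ sin δ cos θ = (-0.5271)(0.8761) + (0.8498)(0.4821)(-0.1840) = -0.5372, so φ₂ = -32.49°.
Δλ = atan2(sin θ sin δ cos φ₁, cos δ − sin φ₁ sin φ₂) = atan2(0.4027, 0.5930) = 34.182°.
λ₂ = -103.350° + 34.182° = -69.17°.

-32.49°, -69.17°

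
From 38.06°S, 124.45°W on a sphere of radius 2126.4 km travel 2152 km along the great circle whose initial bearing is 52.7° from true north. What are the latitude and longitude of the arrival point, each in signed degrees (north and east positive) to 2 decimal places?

4.46°, -81.88°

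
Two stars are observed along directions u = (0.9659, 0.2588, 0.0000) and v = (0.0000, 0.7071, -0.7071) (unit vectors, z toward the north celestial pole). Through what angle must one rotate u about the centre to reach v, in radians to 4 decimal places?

1.3868 rad

u·v = 0.1830; |u| = 1.0000, |v| = 1.0000.
cos θ = (u·v)/(|u||v|) = 0.1830, so θ = 1.3868 rad.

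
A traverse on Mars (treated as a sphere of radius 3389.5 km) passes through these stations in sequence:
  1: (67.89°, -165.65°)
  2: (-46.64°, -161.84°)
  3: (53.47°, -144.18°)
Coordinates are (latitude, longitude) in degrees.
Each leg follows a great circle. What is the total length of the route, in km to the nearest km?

Leg 1→2: central angle 1.9996 rad, distance 6777.5 km.
Leg 2→3: central angle 1.7668 rad, distance 5988.7 km.
Total: 6777.5 + 5988.7 ≈ 12766 km.

12766 km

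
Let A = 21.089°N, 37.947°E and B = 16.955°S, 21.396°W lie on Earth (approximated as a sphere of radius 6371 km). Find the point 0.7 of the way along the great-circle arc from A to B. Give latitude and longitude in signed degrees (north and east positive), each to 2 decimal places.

-5.57°, -3.55°

The central angle between A and B is δ = 1.2131 rad.
With f = 0.7, the slerp weights are sin((1−f)δ)/sin δ = 0.3800 and sin(fδ)/sin δ = 0.8015.
Weighted sum of the unit vectors: (0.3800)·(0.7358,0.5737,0.3598) + (0.8015)·(0.8906,-0.3490,-0.2916) = (0.9934, -0.0616, -0.0970).
Converting back: φ = atan2(z, √(x²+y²)) = -5.57°, λ = atan2(y, x) = -3.55°.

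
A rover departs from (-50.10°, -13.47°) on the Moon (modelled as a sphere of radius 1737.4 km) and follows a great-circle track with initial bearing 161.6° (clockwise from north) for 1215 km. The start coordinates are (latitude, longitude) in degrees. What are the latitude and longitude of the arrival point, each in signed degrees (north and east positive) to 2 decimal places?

-78.21°, 70.26°

Angular distance δ = d/R = 1215/1737.4 = 0.69932 rad; initial bearing θ = 2.8205 rad.
sin φ₂ = sin φ₁ cos δ + cos φ₁ sin δ cos θ = (-0.7672)(0.7653) + (0.6414)(0.6437)(-0.9489) = -0.9789, so φ₂ = -78.21°.
Δλ = atan2(sin θ sin δ cos φ₁, cos δ − sin φ₁ sin φ₂) = atan2(0.1303, 0.0143) = 83.733°.
λ₂ = -13.470° + 83.733° = 70.26°.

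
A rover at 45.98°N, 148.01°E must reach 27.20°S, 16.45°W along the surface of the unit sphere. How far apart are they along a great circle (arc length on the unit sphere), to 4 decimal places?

With latitudes φ₁ = 45.980°, φ₂ = -27.200° and longitude difference Δλ = -164.460°:
cos c = sin φ₁ sin φ₂ + cos φ₁ cos φ₂ cos Δλ = (0.7191)(-0.4571) + (0.6949)(0.8894)(-0.9634) = -0.92417,
so c = arccos(-0.92417) = 2.74965 rad.
On the unit sphere the arc length equals the central angle: 2.7496.

2.7496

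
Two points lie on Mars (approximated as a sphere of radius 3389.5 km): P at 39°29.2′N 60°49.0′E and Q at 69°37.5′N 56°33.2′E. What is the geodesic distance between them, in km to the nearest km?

In radians: φ₁ = 0.6892, φ₂ = 1.2152, Δλ = -4.263° = -0.0744 rad.
cos c = sin φ₁ sin φ₂ + cos φ₁ cos φ₂ cos Δλ = (0.6359)(0.9374) + (0.7718)(0.3482)(0.9972) = 0.86407,
so c = arccos(0.86407) = 0.52749 rad.
Distance = R·c = 3389.5 × 0.5275 ≈ 1788 km.

1788 km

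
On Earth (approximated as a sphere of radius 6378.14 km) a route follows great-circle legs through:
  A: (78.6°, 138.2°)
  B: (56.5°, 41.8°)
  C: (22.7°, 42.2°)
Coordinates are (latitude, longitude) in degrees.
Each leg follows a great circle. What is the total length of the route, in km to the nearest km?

7811 km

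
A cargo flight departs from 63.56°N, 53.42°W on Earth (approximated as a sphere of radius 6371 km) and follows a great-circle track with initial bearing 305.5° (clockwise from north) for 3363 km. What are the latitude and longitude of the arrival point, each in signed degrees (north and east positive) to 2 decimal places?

Angular distance δ = d/R = 3363/6371 = 0.52786 rad; initial bearing θ = 5.3320 rad.
sin φ₂ = sin φ₁ cos δ + cos φ₁ sin δ cos θ = (0.8954)(0.8639) + (0.4453)(0.5037)(0.5807) = 0.9038, so φ₂ = 64.66°.
Δλ = atan2(sin θ sin δ cos φ₁, cos δ − sin φ₁ sin φ₂) = atan2(-0.1826, 0.0547) = -73.334°.
λ₂ = -53.420° − 73.334° = -126.75°.

64.66°, -126.75°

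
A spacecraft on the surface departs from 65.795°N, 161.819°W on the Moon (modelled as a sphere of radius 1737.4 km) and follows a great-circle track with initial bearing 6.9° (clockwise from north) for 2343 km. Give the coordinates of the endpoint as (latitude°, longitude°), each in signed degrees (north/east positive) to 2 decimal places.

36.73°, 9.77°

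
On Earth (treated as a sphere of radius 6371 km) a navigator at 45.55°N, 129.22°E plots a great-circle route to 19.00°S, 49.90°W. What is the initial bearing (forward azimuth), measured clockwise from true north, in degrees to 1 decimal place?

With φ₁ = 0.7950, φ₂ = -0.3316, Δλ = -3.1262 rad, the forward-azimuth formula gives
θ = atan2( sin Δλ cos φ₂ , cos φ₁ sin φ₂ − sin φ₁ cos φ₂ cos Δλ ) = atan2(-0.0145, 0.4469) = -1.86°.
Adding 360° brings this into [0°, 360°): 358.1°.

358.1°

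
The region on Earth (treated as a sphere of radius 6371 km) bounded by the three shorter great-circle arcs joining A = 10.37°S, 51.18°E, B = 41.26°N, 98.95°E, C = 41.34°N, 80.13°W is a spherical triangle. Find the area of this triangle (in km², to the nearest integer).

68839407 km²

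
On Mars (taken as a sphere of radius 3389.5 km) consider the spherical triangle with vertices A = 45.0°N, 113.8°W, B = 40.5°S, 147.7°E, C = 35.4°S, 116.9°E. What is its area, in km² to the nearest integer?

Side lengths (central angles): a = 0.4308, b = 2.4570, c = 2.1397 rad; semiperimeter s = 2.5138.
By l'Huilier's theorem, tan(E/4) = √[tan(s/2) tan((s−a)/2) tan((s−b)/2) tan((s−c)/2)], giving spherical excess E = 0.6665 rad.
Area = E·R² = 0.6665 × (3389.5)² ≈ 7657058 km².

7657058 km²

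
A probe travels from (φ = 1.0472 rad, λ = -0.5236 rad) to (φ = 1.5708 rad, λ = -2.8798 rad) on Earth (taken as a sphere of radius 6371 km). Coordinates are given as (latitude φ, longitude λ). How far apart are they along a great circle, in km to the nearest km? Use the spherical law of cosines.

3336 km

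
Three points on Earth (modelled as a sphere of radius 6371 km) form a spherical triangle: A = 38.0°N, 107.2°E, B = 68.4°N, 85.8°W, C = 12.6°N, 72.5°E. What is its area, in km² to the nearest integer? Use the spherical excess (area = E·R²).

20747089 km²

Side lengths (central angles): a = 1.7021, b = 0.6973, c = 1.2768 rad; semiperimeter s = 1.8381.
By l'Huilier's theorem, tan(E/4) = √[tan(s/2) tan((s−a)/2) tan((s−b)/2) tan((s−c)/2)], giving spherical excess E = 0.5111 rad.
Area = E·R² = 0.5111 × (6371)² ≈ 20747089 km².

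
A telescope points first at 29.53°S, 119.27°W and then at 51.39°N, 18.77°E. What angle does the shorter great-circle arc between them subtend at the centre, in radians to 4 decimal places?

2.4798 rad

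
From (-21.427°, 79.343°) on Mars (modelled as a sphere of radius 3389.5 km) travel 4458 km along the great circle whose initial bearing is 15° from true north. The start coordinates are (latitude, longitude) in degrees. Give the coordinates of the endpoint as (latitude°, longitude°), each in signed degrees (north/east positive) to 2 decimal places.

Angular distance δ = d/R = 4458/3389.5 = 1.31524 rad; initial bearing θ = 0.2618 rad.
sin φ₂ = sin φ₁ cos δ + cos φ₁ sin δ cos θ = (-0.3653)(0.2528) + (0.9309)(0.9675)(0.9659) = 0.7776, so φ₂ = 51.04°.
Δλ = atan2(sin θ sin δ cos φ₁, cos δ − sin φ₁ sin φ₂) = atan2(0.2331, 0.5369) = 23.471°.
λ₂ = 79.343° + 23.471° = 102.81°.

51.04°, 102.81°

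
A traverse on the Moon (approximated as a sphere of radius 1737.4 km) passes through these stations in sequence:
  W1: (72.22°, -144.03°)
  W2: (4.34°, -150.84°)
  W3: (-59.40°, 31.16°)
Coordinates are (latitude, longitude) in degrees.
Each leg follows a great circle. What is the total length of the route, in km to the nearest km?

5850 km

Leg W1→W2: central angle 1.1870 rad, distance 2062.4 km.
Leg W2→W3: central angle 2.1802 rad, distance 3787.9 km.
Total: 2062.4 + 3787.9 ≈ 5850 km.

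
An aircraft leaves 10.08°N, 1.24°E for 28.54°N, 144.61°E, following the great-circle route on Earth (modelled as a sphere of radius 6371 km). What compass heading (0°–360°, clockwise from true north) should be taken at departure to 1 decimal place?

41.4°

With φ₁ = 0.1759, φ₂ = 0.4981, Δλ = 2.5023 rad, the forward-azimuth formula gives
θ = atan2( sin Δλ cos φ₂ , cos φ₁ sin φ₂ − sin φ₁ cos φ₂ cos Δλ ) = atan2(0.5241, 0.5938) = 41.44°.
So the initial bearing is 41.4°.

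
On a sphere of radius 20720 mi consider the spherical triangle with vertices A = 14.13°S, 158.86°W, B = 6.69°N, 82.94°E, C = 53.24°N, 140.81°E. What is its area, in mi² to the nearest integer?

Side lengths (central angles): a = 1.1489, b = 1.4790, c = 2.0755 rad; semiperimeter s = 2.3517.
By l'Huilier's theorem, tan(E/4) = √[tan(s/2) tan((s−a)/2) tan((s−b)/2) tan((s−c)/2)], giving spherical excess E = 1.2629 rad.
Area = E·R² = 1.2629 × (20720)² ≈ 542170117 mi².

542170117 mi²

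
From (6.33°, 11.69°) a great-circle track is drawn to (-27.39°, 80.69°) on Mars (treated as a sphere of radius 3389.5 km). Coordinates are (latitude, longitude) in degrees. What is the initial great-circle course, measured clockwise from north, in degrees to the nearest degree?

121°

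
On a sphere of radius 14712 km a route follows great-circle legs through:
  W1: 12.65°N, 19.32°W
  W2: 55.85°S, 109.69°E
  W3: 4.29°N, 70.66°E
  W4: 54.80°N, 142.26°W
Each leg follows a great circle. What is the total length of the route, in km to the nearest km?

78254 km

Leg W1→W2: central angle 2.1247 rad, distance 31258.5 km.
Leg W2→W3: central angle 1.1886 rad, distance 17486.9 km.
Leg W3→W4: central angle 2.0058 rad, distance 29509.0 km.
Total: 31258.5 + 17486.9 + 29509.0 ≈ 78254 km.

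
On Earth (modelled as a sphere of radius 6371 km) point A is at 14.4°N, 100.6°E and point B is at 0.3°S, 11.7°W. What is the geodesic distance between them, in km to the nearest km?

12414 km

Let φ₁ = 0.2513 rad, φ₂ = -0.0052 rad, and Δλ = -1.9600 rad.
Haversine: a = sin²(Δφ/2) + cos φ₁ cos φ₂ sin²(Δλ/2) = 0.0164 + (0.9686)(1.0000)(0.6897) = 0.68442.
Central angle c = 2·arcsin(√a) = 1.94855 rad.
Distance = R·c = 6371 × 1.9485 ≈ 12414 km.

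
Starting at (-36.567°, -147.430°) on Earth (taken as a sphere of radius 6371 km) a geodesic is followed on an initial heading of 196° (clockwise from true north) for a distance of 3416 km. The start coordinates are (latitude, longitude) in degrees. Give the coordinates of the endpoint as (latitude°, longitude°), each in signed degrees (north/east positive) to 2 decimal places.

Angular distance δ = d/R = 3416/6371 = 0.53618 rad; initial bearing θ = 3.4208 rad.
sin φ₂ = sin φ₁ cos δ + cos φ₁ sin δ cos θ = (-0.5958)(0.8597) + (0.8032)(0.5109)(-0.9613) = -0.9066, so φ₂ = -65.03°.
Δλ = atan2(sin θ sin δ cos φ₁, cos δ − sin φ₁ sin φ₂) = atan2(-0.1131, 0.3196) = -19.488°.
λ₂ = -147.430° − 19.488° = -166.92°.

-65.03°, -166.92°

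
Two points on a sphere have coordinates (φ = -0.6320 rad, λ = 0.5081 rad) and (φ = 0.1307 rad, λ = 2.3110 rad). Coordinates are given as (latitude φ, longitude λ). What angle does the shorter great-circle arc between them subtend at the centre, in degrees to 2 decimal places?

In radians: φ₁ = -0.6320, φ₂ = 0.1307, Δλ = 103.299° = 1.8029 rad.
cos c = sin φ₁ sin φ₂ + cos φ₁ cos φ₂ cos Δλ = (-0.5908)(0.1303) + (0.8068)(0.9915)(-0.2300) = -0.26101,
so c = arccos(-0.26101) = 1.83486 rad.
So the angular separation is 105.13°.

105.13°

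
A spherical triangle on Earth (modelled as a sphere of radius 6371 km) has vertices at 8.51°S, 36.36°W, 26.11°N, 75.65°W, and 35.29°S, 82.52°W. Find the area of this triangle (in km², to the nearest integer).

Side lengths (central angles): a = 1.0776, b = 0.8703, c = 0.8993 rad; semiperimeter s = 1.4236.
By l'Huilier's theorem, tan(E/4) = √[tan(s/2) tan((s−a)/2) tan((s−b)/2) tan((s−c)/2)], giving spherical excess E = 0.4270 rad.
Area = E·R² = 0.4270 × (6371)² ≈ 17332001 km².

17332001 km²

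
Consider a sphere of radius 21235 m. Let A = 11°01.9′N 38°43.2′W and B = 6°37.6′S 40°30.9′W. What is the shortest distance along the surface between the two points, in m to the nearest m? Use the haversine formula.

6578 m

With latitudes φ₁ = 11.032°, φ₂ = -6.627° and longitude difference Δλ = -1.795°:
Haversine: a = sin²(Δφ/2) + cos φ₁ cos φ₂ sin²(Δλ/2) = 0.0236 + (0.9815)(0.9933)(0.0002) = 0.02380.
Central angle c = 2·arcsin(√a) = 0.30977 rad.
Distance = R·c = 21235 × 0.3098 ≈ 6578 m.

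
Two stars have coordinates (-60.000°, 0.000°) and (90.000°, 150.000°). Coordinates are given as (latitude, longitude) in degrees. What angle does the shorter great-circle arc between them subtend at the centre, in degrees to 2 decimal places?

150.00°

Let φ₁ = -1.0472 rad, φ₂ = 1.5708 rad, and Δλ = 2.6180 rad.
Haversine: a = sin²(Δφ/2) + cos φ₁ cos φ₂ sin²(Δλ/2) = 0.9330 + (0.5000)(0.0000)(0.9330) = 0.93301.
Central angle c = 2·arcsin(√a) = 2.61799 rad.
So the angular separation is 150.00°.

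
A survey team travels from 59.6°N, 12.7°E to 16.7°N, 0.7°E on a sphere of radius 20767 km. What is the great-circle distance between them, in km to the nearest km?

15870 km

In radians: φ₁ = 1.0402, φ₂ = 0.2915, Δλ = -12.000° = -0.2094 rad.
cos c = sin φ₁ sin φ₂ + cos φ₁ cos φ₂ cos Δλ = (0.8625)(0.2874) + (0.5060)(0.9578)(0.9781) = 0.72195,
so c = arccos(0.72195) = 0.76418 rad.
Distance = R·c = 20767 × 0.7642 ≈ 15870 km.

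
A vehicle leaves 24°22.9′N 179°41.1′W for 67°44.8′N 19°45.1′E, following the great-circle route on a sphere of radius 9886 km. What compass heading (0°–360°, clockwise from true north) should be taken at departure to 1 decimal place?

With φ₁ = 0.4255, φ₂ = 1.1824, Δλ = -2.8024 rad, the forward-azimuth formula gives
θ = atan2( sin Δλ cos φ₂ , cos φ₁ sin φ₂ − sin φ₁ cos φ₂ cos Δλ ) = atan2(-0.1260, 0.9904) = -7.25°.
Adding 360° brings this into [0°, 360°): 352.7°.

352.7°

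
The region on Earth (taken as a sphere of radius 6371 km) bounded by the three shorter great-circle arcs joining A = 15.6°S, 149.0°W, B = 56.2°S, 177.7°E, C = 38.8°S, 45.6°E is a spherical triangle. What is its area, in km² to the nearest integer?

6848174 km²

Side lengths (central angles): a = 1.3387, b = 2.1626, c = 0.8348 rad; semiperimeter s = 2.1681.
By l'Huilier's theorem, tan(E/4) = √[tan(s/2) tan((s−a)/2) tan((s−b)/2) tan((s−c)/2)], giving spherical excess E = 0.1687 rad.
Area = E·R² = 0.1687 × (6371)² ≈ 6848174 km².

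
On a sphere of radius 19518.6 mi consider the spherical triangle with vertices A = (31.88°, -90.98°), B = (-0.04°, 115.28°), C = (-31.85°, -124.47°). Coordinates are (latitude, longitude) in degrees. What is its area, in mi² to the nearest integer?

Side lengths (central angles): a = 2.0126, b = 1.2421, c = 2.4370 rad; semiperimeter s = 2.8458.
By l'Huilier's theorem, tan(E/4) = √[tan(s/2) tan((s−a)/2) tan((s−b)/2) tan((s−c)/2)], giving spherical excess E = 2.6935 rad.
Area = E·R² = 2.6935 × (19518.6)² ≈ 1026171775 mi².

1026171775 mi²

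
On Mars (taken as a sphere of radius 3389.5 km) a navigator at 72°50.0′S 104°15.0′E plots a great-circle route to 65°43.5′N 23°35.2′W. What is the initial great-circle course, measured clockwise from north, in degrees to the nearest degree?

275°

Δλ = -127.837° = -2.2312 rad.
y = sin Δλ · cos φ₂ = (-0.7898)(0.4111) = -0.3247
x = cos φ₁ sin φ₂ − sin φ₁ cos φ₂ cos Δλ = (0.2952)(0.9116) − (-0.9555)(0.4111)(-0.6134) = 0.0281
θ = atan2(y, x) = -85.05°; adding 360° gives 275°.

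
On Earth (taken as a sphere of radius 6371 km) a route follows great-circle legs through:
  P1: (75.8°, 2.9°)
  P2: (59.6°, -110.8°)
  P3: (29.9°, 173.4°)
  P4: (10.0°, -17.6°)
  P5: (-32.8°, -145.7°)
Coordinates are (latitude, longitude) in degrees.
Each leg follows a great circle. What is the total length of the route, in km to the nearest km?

40206 km

Leg P1→P2: central angle 0.6661 rad, distance 4243.4 km.
Leg P2→P3: central angle 1.0033 rad, distance 6391.7 km.
Leg P3→P4: central angle 2.4211 rad, distance 15424.8 km.
Leg P4→P5: central angle 2.2204 rad, distance 14146.0 km.
Total: 4243.4 + 6391.7 + 15424.8 + 14146.0 ≈ 40206 km.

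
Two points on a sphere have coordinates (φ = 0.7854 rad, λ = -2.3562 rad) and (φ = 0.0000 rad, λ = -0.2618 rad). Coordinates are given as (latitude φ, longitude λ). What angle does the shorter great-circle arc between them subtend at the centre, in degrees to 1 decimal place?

110.7°

Let φ₁ = 0.7854 rad, φ₂ = 0.0000 rad, and Δλ = 2.0944 rad.
cos c = sin φ₁ sin φ₂ + cos φ₁ cos φ₂ cos Δλ = (0.7071)(0.0000) + (0.7071)(1.0000)(-0.5000) = -0.35356,
so c = arccos(-0.35356) = 1.93217 rad.
So the angular separation is 110.7°.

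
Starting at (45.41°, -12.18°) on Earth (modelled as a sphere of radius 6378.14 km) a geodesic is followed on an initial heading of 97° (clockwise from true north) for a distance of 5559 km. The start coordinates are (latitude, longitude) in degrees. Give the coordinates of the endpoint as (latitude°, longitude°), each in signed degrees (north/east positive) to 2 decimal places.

Angular distance δ = d/R = 5559/6378.14 = 0.87157 rad; initial bearing θ = 1.6930 rad.
sin φ₂ = sin φ₁ cos δ + cos φ₁ sin δ cos θ = (0.7121)(0.6436) + (0.7020)(0.7653)(-0.1219) = 0.3929, so φ₂ = 23.13°.
Δλ = atan2(sin θ sin δ cos φ₁, cos δ − sin φ₁ sin φ₂) = atan2(0.5333, 0.3638) = 55.696°.
λ₂ = -12.180° + 55.696° = 43.52°.

23.13°, 43.52°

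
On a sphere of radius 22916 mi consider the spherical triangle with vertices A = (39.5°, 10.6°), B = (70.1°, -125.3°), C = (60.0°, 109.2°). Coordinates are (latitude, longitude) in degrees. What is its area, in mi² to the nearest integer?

238558834 mi²

Side lengths (central angles): a = 0.7735, b = 1.0551, c = 1.1489 rad; semiperimeter s = 1.4887.
By l'Huilier's theorem, tan(E/4) = √[tan(s/2) tan((s−a)/2) tan((s−b)/2) tan((s−c)/2)], giving spherical excess E = 0.4543 rad.
Area = E·R² = 0.4543 × (22916)² ≈ 238558834 mi².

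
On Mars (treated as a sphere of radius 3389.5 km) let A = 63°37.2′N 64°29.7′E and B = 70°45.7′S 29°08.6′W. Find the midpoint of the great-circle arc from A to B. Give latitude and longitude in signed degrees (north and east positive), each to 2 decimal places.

The central angle between A and B is δ = 2.5966 rad.
With f = 0.5, the slerp weights are sin((1−f)δ)/sin δ = 1.8578 and sin(fδ)/sin δ = 1.8578.
Weighted sum of the unit vectors: (1.8578)·(0.1913,0.4010,0.8959) + (1.8578)·(0.2878,-0.1605,-0.9442) = (0.8901, 0.4469, -0.0897).
Converting back: φ = atan2(z, √(x²+y²)) = -5.15°, λ = atan2(y, x) = 26.66°.

-5.15°, 26.66°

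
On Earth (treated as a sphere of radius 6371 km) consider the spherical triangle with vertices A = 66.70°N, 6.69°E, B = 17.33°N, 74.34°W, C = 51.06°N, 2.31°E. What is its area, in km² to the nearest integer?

7644965 km²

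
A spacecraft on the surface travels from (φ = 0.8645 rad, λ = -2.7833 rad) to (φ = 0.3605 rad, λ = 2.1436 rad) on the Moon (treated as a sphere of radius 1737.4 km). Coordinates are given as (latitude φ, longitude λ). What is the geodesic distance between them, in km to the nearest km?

Let φ₁ = 0.8645 rad, φ₂ = 0.3605 rad, and Δλ = -1.3563 rad.
cos c = sin φ₁ sin φ₂ + cos φ₁ cos φ₂ cos Δλ = (0.7608)(0.3527) + (0.6490)(0.9357)(0.2129) = 0.39763,
so c = arccos(0.39763) = 1.16186 rad.
Distance = R·c = 1737.4 × 1.1619 ≈ 2019 km.

2019 km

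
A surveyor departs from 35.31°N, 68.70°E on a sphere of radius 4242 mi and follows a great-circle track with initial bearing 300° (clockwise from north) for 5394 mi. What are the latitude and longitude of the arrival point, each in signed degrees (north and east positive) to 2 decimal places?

34.07°, -23.76°

Angular distance δ = d/R = 5394/4242 = 1.27157 rad; initial bearing θ = 5.2360 rad.
sin φ₂ = sin φ₁ cos δ + cos φ₁ sin δ cos θ = (0.5780)(0.2948) + (0.8160)(0.9556)(0.5000) = 0.5603, so φ₂ = 34.07°.
Δλ = atan2(sin θ sin δ cos φ₁, cos δ − sin φ₁ sin φ₂) = atan2(-0.6753, -0.0291) = -92.464°.
λ₂ = 68.700° − 92.464° = -23.76°.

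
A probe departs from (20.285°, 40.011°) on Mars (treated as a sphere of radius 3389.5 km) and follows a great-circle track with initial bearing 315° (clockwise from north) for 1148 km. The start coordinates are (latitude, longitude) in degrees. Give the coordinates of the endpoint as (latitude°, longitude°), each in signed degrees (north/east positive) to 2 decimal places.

33.19°, 23.71°

Angular distance δ = d/R = 1148/3389.5 = 0.33869 rad; initial bearing θ = 5.4978 rad.
sin φ₂ = sin φ₁ cos δ + cos φ₁ sin δ cos θ = (0.3467)(0.9432) + (0.9380)(0.3323)(0.7071) = 0.5474, so φ₂ = 33.19°.
Δλ = atan2(sin θ sin δ cos φ₁, cos δ − sin φ₁ sin φ₂) = atan2(-0.2204, 0.7534) = -16.304°.
λ₂ = 40.011° − 16.304° = 23.71°.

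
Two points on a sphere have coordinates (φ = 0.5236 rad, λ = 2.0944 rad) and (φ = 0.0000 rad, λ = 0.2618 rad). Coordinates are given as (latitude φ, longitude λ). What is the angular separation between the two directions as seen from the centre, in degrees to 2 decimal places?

102.95°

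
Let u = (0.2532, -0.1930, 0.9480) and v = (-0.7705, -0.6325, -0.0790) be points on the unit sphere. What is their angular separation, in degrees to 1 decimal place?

98.5°

u·v = -0.1479; |u| = 1.0000, |v| = 1.0000.
cos θ = (u·v)/(|u||v|) = -0.1479, so θ = 98.5°.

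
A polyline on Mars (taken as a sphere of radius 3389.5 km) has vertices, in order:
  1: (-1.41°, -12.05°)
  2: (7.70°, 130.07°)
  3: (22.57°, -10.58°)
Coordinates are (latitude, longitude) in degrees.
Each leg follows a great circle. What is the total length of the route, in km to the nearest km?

16136 km

Leg 1→2: central angle 2.4739 rad, distance 8385.2 km.
Leg 2→3: central angle 2.2866 rad, distance 7750.3 km.
Total: 8385.2 + 7750.3 ≈ 16136 km.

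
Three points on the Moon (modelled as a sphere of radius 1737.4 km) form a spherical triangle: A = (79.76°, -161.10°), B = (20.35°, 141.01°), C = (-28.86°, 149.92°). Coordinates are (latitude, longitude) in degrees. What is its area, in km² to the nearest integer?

825649 km²

Side lengths (central angles): a = 0.8719, b = 1.9528, c = 1.1254 rad; semiperimeter s = 1.9751.
By l'Huilier's theorem, tan(E/4) = √[tan(s/2) tan((s−a)/2) tan((s−b)/2) tan((s−c)/2)], giving spherical excess E = 0.2735 rad.
Area = E·R² = 0.2735 × (1737.4)² ≈ 825649 km².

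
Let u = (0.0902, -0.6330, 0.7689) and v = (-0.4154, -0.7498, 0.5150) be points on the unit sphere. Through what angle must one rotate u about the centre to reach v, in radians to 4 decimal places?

0.5861 rad

u·v = 0.8331; |u| = 1.0000, |v| = 1.0000.
cos θ = (u·v)/(|u||v|) = 0.8331, so θ = 0.5861 rad.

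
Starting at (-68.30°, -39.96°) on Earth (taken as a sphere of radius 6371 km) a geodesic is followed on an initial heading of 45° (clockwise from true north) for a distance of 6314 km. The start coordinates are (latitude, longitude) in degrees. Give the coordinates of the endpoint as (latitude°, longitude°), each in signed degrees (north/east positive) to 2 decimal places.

Angular distance δ = d/R = 6314/6371 = 0.99105 rad; initial bearing θ = 0.7854 rad.
sin φ₂ = sin φ₁ cos δ + cos φ₁ sin δ cos θ = (-0.9291)(0.5478) + (0.3697)(0.8366)(0.7071) = -0.2903, so φ₂ = -16.87°.
Δλ = atan2(sin θ sin δ cos φ₁, cos δ − sin φ₁ sin φ₂) = atan2(0.2187, 0.2781) = 38.183°.
λ₂ = -39.960° + 38.183° = -1.78°.

-16.87°, -1.78°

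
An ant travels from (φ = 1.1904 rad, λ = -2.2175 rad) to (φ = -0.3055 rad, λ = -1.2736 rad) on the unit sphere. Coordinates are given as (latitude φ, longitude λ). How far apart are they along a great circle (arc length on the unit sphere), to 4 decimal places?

Let φ₁ = 1.1904 rad, φ₂ = -0.3055 rad, and Δλ = 0.9439 rad.
cos c = sin φ₁ sin φ₂ + cos φ₁ cos φ₂ cos Δλ = (0.9285)(-0.3008) + (0.3713)(0.9537)(0.5866) = -0.07155,
so c = arccos(-0.07155) = 1.64240 rad.
On the unit sphere the arc length equals the central angle: 1.6424.

1.6424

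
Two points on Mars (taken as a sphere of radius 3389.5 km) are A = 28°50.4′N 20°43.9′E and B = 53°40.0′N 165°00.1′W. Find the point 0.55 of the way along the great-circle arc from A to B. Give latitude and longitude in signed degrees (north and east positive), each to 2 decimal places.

81.85°, 40.53°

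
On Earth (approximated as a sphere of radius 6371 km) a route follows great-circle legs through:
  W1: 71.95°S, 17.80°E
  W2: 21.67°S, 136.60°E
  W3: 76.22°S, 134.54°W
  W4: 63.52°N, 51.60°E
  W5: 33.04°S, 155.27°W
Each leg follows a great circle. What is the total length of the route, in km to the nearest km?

51019 km

Leg W1→W2: central angle 1.3568 rad, distance 8644.2 km.
Leg W2→W3: central angle 1.1993 rad, distance 7640.6 km.
Leg W3→W4: central angle 2.9172 rad, distance 18585.4 km.
Leg W4→W5: central angle 2.5347 rad, distance 16148.9 km.
Total: 8644.2 + 7640.6 + 18585.4 + 16148.9 ≈ 51019 km.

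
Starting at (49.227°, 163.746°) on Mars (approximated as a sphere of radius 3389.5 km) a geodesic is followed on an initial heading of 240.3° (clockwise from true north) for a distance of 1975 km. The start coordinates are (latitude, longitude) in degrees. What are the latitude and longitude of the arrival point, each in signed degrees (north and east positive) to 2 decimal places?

27.02°, 131.30°

Angular distance δ = d/R = 1975/3389.5 = 0.58268 rad; initial bearing θ = 4.1940 rad.
sin φ₂ = sin φ₁ cos δ + cos φ₁ sin δ cos θ = (0.7573)(0.8350) + (0.6531)(0.5503)(-0.4955) = 0.4543, so φ₂ = 27.02°.
Δλ = atan2(sin θ sin δ cos φ₁, cos δ − sin φ₁ sin φ₂) = atan2(-0.3121, 0.4910) = -32.448°.
λ₂ = 163.746° − 32.448° = 131.30°.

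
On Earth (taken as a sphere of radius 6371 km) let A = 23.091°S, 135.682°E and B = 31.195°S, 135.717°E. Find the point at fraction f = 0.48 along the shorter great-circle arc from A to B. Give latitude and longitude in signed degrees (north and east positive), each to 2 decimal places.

Central angle δ = 0.1414 rad. Interpolating on the sphere with fraction f = 0.48:
P = [sin((1−f)δ)·A + sin(fδ)·B] / sin δ = 0.5213·A + 0.4812·B in Cartesian coordinates,
giving P = (-0.6378, 0.6224, -0.4537), i.e. latitude -26.98°, longitude 135.70°.

-26.98°, 135.70°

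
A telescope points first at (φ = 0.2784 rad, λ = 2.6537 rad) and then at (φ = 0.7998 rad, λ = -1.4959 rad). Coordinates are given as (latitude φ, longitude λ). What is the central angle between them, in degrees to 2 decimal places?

99.23°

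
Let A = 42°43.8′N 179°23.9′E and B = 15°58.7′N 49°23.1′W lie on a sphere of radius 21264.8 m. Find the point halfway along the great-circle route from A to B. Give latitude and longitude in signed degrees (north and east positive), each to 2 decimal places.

52.56°, -98.56°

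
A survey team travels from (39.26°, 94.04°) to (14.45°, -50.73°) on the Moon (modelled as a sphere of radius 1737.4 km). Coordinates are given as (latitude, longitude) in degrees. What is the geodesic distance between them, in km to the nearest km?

3549 km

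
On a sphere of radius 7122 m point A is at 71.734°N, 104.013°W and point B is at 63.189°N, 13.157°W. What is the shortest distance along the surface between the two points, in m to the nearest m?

4013 m

Let φ₁ = 1.2520 rad, φ₂ = 1.1029 rad, and Δλ = 1.5857 rad.
Haversine: a = sin²(Δφ/2) + cos φ₁ cos φ₂ sin²(Δλ/2) = 0.0056 + (0.3134)(0.4510)(0.5075) = 0.07729.
Central angle c = 2·arcsin(√a) = 0.56345 rad.
Distance = R·c = 7122 × 0.5635 ≈ 4013 m.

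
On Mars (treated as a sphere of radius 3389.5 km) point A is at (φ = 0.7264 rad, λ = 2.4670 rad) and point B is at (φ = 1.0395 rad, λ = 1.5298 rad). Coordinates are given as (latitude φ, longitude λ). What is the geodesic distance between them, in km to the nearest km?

2199 km

In radians: φ₁ = 0.7264, φ₂ = 1.0395, Δλ = -53.698° = -0.9372 rad.
Haversine: a = sin²(Δφ/2) + cos φ₁ cos φ₂ sin²(Δλ/2) = 0.0243 + (0.7476)(0.5067)(0.2040) = 0.10157.
Central angle c = 2·arcsin(√a) = 0.64870 rad.
Distance = R·c = 3389.5 × 0.6487 ≈ 2199 km.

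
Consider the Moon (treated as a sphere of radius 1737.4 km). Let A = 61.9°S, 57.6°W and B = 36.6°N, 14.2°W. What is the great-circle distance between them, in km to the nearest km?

3170 km

With latitudes φ₁ = -61.900°, φ₂ = 36.600° and longitude difference Δλ = 43.400°:
cos c = sin φ₁ sin φ₂ + cos φ₁ cos φ₂ cos Δλ = (-0.8821)(0.5962) + (0.4710)(0.8028)(0.7266) = -0.25120,
so c = arccos(-0.25120) = 1.82472 rad.
Distance = R·c = 1737.4 × 1.8247 ≈ 3170 km.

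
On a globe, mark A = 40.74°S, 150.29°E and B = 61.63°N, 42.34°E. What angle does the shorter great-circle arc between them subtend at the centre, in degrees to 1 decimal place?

133.3°

Let φ₁ = -0.7110 rad, φ₂ = 1.0756 rad, and Δλ = -1.8841 rad.
Haversine: a = sin²(Δφ/2) + cos φ₁ cos φ₂ sin²(Δλ/2) = 0.6071 + (0.7577)(0.4752)(0.6541) = 0.84260.
Central angle c = 2·arcsin(√a) = 2.32567 rad.
So the angular separation is 133.3°.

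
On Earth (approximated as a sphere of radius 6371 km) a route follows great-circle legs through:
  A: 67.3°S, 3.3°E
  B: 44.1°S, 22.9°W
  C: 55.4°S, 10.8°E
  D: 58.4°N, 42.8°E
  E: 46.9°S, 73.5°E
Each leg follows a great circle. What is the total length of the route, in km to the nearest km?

30714 km

Leg A→B: central angle 0.4720 rad, distance 3007.1 km.
Leg B→C: central angle 0.4224 rad, distance 2691.4 km.
Leg C→D: central angle 2.0362 rad, distance 12972.4 km.
Leg D→E: central angle 1.8903 rad, distance 12042.8 km.
Total: 3007.1 + 2691.4 + 12972.4 + 12042.8 ≈ 30714 km.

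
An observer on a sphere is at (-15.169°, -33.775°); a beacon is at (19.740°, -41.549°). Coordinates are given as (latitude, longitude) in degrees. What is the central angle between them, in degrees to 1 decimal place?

35.7°

In radians: φ₁ = -0.2647, φ₂ = 0.3445, Δλ = -7.774° = -0.1357 rad.
Haversine: a = sin²(Δφ/2) + cos φ₁ cos φ₂ sin²(Δλ/2) = 0.0900 + (0.9652)(0.9412)(0.0046) = 0.09414.
Central angle c = 2·arcsin(√a) = 0.62372 rad.
So the angular separation is 35.7°.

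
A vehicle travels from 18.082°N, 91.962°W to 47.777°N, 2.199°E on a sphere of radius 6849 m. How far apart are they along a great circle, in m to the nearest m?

9494 m

In radians: φ₁ = 0.3156, φ₂ = 0.8339, Δλ = 94.161° = 1.6434 rad.
cos c = sin φ₁ sin φ₂ + cos φ₁ cos φ₂ cos Δλ = (0.3104)(0.7405) + (0.9506)(0.6720)(-0.0726) = 0.18349,
so c = arccos(0.18349) = 1.38626 rad.
Distance = R·c = 6849 × 1.3863 ≈ 9494 m.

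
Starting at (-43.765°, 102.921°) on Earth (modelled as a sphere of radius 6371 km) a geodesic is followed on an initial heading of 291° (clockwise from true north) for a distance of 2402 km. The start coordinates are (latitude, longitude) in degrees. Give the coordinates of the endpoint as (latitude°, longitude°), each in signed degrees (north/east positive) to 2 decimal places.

Angular distance δ = d/R = 2402/6371 = 0.37702 rad; initial bearing θ = 5.0789 rad.
sin φ₂ = sin φ₁ cos δ + cos φ₁ sin δ cos θ = (-0.6917)(0.9298) + (0.7222)(0.3682)(0.3584) = -0.5478, so φ₂ = -33.22°.
Δλ = atan2(sin θ sin δ cos φ₁, cos δ − sin φ₁ sin φ₂) = atan2(-0.2482, 0.5508) = -24.257°.
λ₂ = 102.921° − 24.257° = 78.66°.

-33.22°, 78.66°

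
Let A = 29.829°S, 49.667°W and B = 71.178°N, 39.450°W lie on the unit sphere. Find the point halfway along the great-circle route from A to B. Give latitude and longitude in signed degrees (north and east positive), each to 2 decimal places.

20.73°, -46.90°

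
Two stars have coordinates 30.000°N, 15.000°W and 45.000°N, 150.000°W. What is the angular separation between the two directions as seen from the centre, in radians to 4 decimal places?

1.6503 rad

In radians: φ₁ = 0.5236, φ₂ = 0.7854, Δλ = -135.000° = -2.3562 rad.
cos c = sin φ₁ sin φ₂ + cos φ₁ cos φ₂ cos Δλ = (0.5000)(0.7071) + (0.8660)(0.7071)(-0.7071) = -0.07946,
so c = arccos(-0.07946) = 1.65034 rad.
So the angular separation is 1.6503 rad.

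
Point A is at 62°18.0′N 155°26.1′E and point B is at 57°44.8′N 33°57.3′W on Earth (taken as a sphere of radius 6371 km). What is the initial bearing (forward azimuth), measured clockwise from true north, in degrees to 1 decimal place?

With φ₁ = 1.0873, φ₂ = 1.0079, Δλ = 2.9777 rad, the forward-azimuth formula gives
θ = atan2( sin Δλ cos φ₂ , cos φ₁ sin φ₂ − sin φ₁ cos φ₂ cos Δλ ) = atan2(0.0871, 0.8593) = 5.79°.
So the initial bearing is 5.8°.

5.8°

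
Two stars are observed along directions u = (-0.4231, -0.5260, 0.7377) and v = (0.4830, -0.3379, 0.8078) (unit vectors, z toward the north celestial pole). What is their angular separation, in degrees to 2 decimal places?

u·v = 0.5693; |u| = 0.9999, |v| = 1.0000.
cos θ = (u·v)/(|u||v|) = 0.5693, so θ = 55.30°.

55.30°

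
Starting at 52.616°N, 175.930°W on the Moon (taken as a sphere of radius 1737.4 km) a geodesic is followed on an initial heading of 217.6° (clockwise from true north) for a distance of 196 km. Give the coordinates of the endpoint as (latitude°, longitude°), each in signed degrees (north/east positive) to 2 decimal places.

Angular distance δ = d/R = 196/1737.4 = 0.11281 rad; initial bearing θ = 3.7978 rad.
sin φ₂ = sin φ₁ cos δ + cos φ₁ sin δ cos θ = (0.7946)(0.9936) + (0.6072)(0.1126)(-0.7923) = 0.7354, so φ₂ = 47.34°.
Δλ = atan2(sin θ sin δ cos φ₁, cos δ − sin φ₁ sin φ₂) = atan2(-0.0417, 0.4093) = -5.817°.
λ₂ = -175.930° − 5.817° = -181.75° → 178.25° after wrapping to (−180°, 180°].

47.34°, 178.25°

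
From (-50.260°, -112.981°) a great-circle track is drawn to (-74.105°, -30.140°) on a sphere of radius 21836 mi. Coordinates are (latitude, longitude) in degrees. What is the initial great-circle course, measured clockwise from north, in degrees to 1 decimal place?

155.2°

With φ₁ = -0.8772, φ₂ = -1.2934, Δλ = 1.4458 rad, the forward-azimuth formula gives
θ = atan2( sin Δλ cos φ₂ , cos φ₁ sin φ₂ − sin φ₁ cos φ₂ cos Δλ ) = atan2(0.2717, -0.5886) = 155.22°.
So the initial bearing is 155.2°.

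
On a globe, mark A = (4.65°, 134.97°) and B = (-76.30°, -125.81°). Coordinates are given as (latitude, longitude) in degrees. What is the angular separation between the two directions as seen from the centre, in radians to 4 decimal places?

1.6876 rad

With latitudes φ₁ = 4.650°, φ₂ = -76.300° and longitude difference Δλ = 99.220°:
cos c = sin φ₁ sin φ₂ + cos φ₁ cos φ₂ cos Δλ = (0.0811)(-0.9715) + (0.9967)(0.2368)(-0.1602) = -0.11658,
so c = arccos(-0.11658) = 1.68765 rad.
So the angular separation is 1.6876 rad.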